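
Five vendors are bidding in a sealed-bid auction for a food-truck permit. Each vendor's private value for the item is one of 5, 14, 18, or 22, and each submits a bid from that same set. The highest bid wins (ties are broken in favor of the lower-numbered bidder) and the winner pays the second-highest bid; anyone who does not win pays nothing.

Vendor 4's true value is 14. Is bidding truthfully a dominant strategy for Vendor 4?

Check each profile of the others' bids and compare truth against every alternative bid.
Others bid (5, 5, 5, 5): truth gives 9, best alternative gives 9.
Others bid (5, 5, 5, 14): truth gives 0, best alternative gives 0.
Others bid (5, 5, 5, 18): truth gives 0, best alternative gives 0.
Others bid (5, 5, 5, 22): truth gives 0, best alternative gives 0.
Others bid (5, 5, 14, 5): truth gives 0, best alternative gives 0.
Others bid (5, 5, 14, 14): truth gives 0, best alternative gives 0.
(Remaining 250 profiles checked similarly; truth is weakly best in each.)
In every case the truthful bid is at least as good as any alternative, so it is a dominant strategy.

Yes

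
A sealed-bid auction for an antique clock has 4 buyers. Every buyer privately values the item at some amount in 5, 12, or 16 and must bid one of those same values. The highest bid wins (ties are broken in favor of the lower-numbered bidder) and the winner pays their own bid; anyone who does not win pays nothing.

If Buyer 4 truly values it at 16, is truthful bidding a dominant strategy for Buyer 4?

Consider the case where Buyer 1 bids 5, Buyer 2 bids 5 and Buyer 3 bids 5.
Truthful bid 16: wins, pays 16, utility 16 - 16 = 0.
Bid 12 instead: wins, pays 12, utility 16 - 12 = 4.
Since 4 > 0, bidding 12 is strictly better here, so truthful bidding is not dominant.

No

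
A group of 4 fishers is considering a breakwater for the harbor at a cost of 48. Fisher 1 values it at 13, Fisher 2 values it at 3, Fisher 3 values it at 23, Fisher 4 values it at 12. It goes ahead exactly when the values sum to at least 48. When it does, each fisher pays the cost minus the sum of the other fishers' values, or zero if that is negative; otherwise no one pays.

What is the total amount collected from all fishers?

Total value 51 ≥ cost 48, so it is built.
Fisher 1: others sum to 38; max(0, 48 - 38) = 10.
Fisher 2: others sum to 48; max(0, 48 - 48) = 0.
Fisher 3: others sum to 28; max(0, 48 - 28) = 20.
Fisher 4: others sum to 39; max(0, 48 - 39) = 9.
Total collected = 10 + 0 + 20 + 9 = 39.

39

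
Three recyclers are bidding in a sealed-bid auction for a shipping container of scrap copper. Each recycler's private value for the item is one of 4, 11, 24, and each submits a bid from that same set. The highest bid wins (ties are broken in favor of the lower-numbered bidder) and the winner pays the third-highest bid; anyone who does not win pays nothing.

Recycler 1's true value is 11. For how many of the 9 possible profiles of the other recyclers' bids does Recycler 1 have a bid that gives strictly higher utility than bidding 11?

Others bid (4, 24): truth gives 0; bid 24 gives 7 > 0. Violating.
Others bid (24, 4): truth gives 0; bid 24 gives 7 > 0. Violating.
Others bid (4, 4): truth gives 7; no alternative beats it.
Others bid (4, 11): truth gives 7; no alternative beats it.
(Checking all 9 profiles: 2 have a profitable deviation, 7 do not.)

2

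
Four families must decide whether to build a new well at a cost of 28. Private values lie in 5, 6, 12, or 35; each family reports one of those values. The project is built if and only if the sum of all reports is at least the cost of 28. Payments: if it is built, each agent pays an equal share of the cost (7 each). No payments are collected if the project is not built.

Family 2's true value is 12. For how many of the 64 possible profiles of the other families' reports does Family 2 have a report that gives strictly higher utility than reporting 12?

Others report (5, 5, 5): truth gives 0; report 35 gives 5 > 0. Violating.
Others report (5, 5, 6): truth gives 5; no alternative beats it.
Others report (5, 5, 12): truth gives 5; no alternative beats it.
(Checking all 64 profiles: 1 has a profitable deviation, 63 do not.)

1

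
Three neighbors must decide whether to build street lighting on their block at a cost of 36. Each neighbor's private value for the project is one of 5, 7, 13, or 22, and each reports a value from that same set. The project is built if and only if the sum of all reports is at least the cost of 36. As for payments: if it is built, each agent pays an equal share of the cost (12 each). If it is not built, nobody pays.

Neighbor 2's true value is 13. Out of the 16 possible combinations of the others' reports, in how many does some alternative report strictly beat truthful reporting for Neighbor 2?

5

Others report (5, 13): truth gives 0; report 22 gives 1 > 0. Violating.
Others report (7, 7): truth gives 0; report 22 gives 1 > 0. Violating.
Others report (7, 13): truth gives 0; report 22 gives 1 > 0. Violating.
Others report (13, 5): truth gives 0; report 22 gives 1 > 0. Violating.
Others report (5, 5): truth gives 0; no alternative beats it.
Others report (5, 7): truth gives 0; no alternative beats it.
(Checking all 16 profiles: 5 have a profitable deviation, 11 do not.)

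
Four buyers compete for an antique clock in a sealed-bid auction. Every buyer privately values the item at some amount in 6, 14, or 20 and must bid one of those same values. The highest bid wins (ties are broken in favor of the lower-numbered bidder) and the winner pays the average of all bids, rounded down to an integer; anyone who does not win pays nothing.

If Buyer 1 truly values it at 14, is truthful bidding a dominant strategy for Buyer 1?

No

Consider the case where Buyer 2 bids 6, Buyer 3 bids 6 and Buyer 4 bids 6.
Truthful bid 14: wins, pays 8, utility 14 - 8 = 6.
Bid 6 instead: wins, pays 6, utility 14 - 6 = 8.
Since 8 > 6, bidding 6 is strictly better here, so truthful bidding is not dominant.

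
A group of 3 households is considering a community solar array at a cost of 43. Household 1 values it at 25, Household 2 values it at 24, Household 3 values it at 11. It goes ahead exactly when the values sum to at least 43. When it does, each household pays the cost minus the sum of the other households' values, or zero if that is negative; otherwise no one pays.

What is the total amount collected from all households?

Total value 60 ≥ cost 43, so it is built.
Household 1: others sum to 35; max(0, 43 - 35) = 8.
Household 2: others sum to 36; max(0, 43 - 36) = 7.
Household 3: others sum to 49; max(0, 43 - 49) = 0.
Total collected = 8 + 7 + 0 = 15.

15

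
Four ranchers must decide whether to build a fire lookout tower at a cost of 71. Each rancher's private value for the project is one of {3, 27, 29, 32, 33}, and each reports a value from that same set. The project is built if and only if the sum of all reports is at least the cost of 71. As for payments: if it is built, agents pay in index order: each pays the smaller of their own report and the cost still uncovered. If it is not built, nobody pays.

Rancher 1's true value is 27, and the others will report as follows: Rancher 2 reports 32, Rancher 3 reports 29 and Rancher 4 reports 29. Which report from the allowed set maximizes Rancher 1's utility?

Report 3: project built, pays 3, utility 27 - 3 = 24.
Report 27: project built, pays 27, utility 27 - 27 = 0.
Report 29: project built, pays 29, utility 27 - 29 = -2.
Report 32: project built, pays 32, utility 27 - 32 = -5.
Report 33: project built, pays 33, utility 27 - 33 = -6.
The best choice is 3 with utility 24.

3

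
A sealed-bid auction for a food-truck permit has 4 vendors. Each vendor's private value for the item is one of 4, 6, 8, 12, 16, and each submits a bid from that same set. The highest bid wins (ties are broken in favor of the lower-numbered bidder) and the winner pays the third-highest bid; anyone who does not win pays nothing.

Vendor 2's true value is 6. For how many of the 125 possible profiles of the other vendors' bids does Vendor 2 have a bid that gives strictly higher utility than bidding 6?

Others bid (4, 4, 8): truth gives 0; bid 8 gives 2 > 0. Violating.
Others bid (4, 4, 12): truth gives 0; bid 12 gives 2 > 0. Violating.
Others bid (4, 4, 16): truth gives 0; bid 16 gives 2 > 0. Violating.
Others bid (4, 8, 4): truth gives 0; bid 8 gives 2 > 0. Violating.
Others bid (4, 4, 4): truth gives 2; no alternative beats it.
Others bid (4, 4, 6): truth gives 2; no alternative beats it.
(Checking all 125 profiles: 9 have a profitable deviation, 116 do not.)

9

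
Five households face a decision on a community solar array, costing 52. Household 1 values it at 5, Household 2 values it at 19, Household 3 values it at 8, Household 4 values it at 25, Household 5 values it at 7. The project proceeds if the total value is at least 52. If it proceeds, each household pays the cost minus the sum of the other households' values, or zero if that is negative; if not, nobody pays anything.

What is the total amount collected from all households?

20

Total value 64 ≥ cost 52, so it is built.
Household 1: others sum to 59; max(0, 52 - 59) = 0.
Household 2: others sum to 45; max(0, 52 - 45) = 7.
Household 3: others sum to 56; max(0, 52 - 56) = 0.
Household 4: others sum to 39; max(0, 52 - 39) = 13.
Household 5: others sum to 57; max(0, 52 - 57) = 0.
Total collected = 0 + 7 + 0 + 13 + 0 = 20.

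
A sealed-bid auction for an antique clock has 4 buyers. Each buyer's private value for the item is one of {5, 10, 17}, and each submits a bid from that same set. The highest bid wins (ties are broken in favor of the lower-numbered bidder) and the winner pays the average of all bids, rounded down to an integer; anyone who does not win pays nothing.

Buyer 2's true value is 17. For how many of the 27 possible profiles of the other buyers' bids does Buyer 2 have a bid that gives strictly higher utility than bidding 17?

4

Others bid (5, 5, 5): truth gives 9; bid 10 gives 11 > 9. Violating.
Others bid (5, 5, 10): truth gives 8; bid 10 gives 10 > 8. Violating.
Others bid (5, 10, 5): truth gives 8; bid 10 gives 10 > 8. Violating.
Others bid (5, 10, 10): truth gives 7; bid 10 gives 9 > 7. Violating.
Others bid (5, 5, 17): truth gives 6; no alternative beats it.
Others bid (5, 10, 17): truth gives 5; no alternative beats it.
(Checking all 27 profiles: 4 have a profitable deviation, 23 do not.)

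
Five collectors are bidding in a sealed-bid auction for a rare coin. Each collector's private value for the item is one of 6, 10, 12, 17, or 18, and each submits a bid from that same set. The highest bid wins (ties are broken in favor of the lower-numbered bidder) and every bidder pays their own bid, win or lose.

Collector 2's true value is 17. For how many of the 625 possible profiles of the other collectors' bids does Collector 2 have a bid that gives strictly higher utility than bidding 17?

487

Others bid (6, 6, 6, 6): truth gives 0; bid 10 gives 7 > 0. Violating.
Others bid (6, 6, 6, 10): truth gives 0; bid 10 gives 7 > 0. Violating.
Others bid (6, 6, 6, 12): truth gives 0; bid 12 gives 5 > 0. Violating.
Others bid (6, 6, 6, 18): truth gives -17; bid 18 gives -1 > -17. Violating.
Others bid (6, 6, 6, 17): truth gives 0; no alternative beats it.
Others bid (6, 6, 10, 17): truth gives 0; no alternative beats it.
(Checking all 625 profiles: 487 have a profitable deviation, 138 do not.)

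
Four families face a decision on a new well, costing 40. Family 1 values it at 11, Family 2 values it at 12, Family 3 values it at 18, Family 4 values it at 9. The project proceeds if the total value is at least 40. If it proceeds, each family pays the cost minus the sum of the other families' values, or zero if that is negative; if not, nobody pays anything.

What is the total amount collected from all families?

11

Total value 50 ≥ cost 40, so it is built.
Family 1: others sum to 39; max(0, 40 - 39) = 1.
Family 2: others sum to 38; max(0, 40 - 38) = 2.
Family 3: others sum to 32; max(0, 40 - 32) = 8.
Family 4: others sum to 41; max(0, 40 - 41) = 0.
Total collected = 1 + 2 + 8 + 0 = 11.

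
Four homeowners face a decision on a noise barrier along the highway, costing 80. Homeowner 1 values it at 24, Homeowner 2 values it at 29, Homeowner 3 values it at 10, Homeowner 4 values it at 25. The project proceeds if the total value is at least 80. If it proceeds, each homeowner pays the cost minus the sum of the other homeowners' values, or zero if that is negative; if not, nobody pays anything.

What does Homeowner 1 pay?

16

Total value 88 ≥ cost 80, so the project is built.
The other homeowners' values sum to 64.
Cost minus that sum is 80 - 64 = 16.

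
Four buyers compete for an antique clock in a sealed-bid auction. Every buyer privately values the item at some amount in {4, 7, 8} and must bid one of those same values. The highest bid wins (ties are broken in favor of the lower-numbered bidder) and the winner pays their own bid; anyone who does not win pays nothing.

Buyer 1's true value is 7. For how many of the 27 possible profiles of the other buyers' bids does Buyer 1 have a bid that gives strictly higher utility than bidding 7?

1

Others bid (4, 4, 4): truth gives 0; bid 4 gives 3 > 0. Violating.
Others bid (4, 4, 7): truth gives 0; no alternative beats it.
Others bid (4, 4, 8): truth gives 0; no alternative beats it.
(Checking all 27 profiles: 1 has a profitable deviation, 26 do not.)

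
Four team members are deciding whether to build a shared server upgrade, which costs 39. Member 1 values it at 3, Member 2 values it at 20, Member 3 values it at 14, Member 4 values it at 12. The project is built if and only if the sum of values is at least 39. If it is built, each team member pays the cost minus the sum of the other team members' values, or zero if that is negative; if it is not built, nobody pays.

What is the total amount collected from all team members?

Total value 49 ≥ cost 39, so it is built.
Member 1: others sum to 46; max(0, 39 - 46) = 0.
Member 2: others sum to 29; max(0, 39 - 29) = 10.
Member 3: others sum to 35; max(0, 39 - 35) = 4.
Member 4: others sum to 37; max(0, 39 - 37) = 2.
Total collected = 0 + 10 + 4 + 2 = 16.

16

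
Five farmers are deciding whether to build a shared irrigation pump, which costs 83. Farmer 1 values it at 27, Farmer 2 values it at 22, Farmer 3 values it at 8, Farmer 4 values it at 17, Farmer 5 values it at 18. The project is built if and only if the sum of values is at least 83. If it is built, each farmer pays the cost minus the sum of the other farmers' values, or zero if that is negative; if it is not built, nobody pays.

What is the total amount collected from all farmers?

Total value 92 ≥ cost 83, so it is built.
Farmer 1: others sum to 65; max(0, 83 - 65) = 18.
Farmer 2: others sum to 70; max(0, 83 - 70) = 13.
Farmer 3: others sum to 84; max(0, 83 - 84) = 0.
Farmer 4: others sum to 75; max(0, 83 - 75) = 8.
Farmer 5: others sum to 74; max(0, 83 - 74) = 9.
Total collected = 18 + 13 + 0 + 8 + 9 = 48.

48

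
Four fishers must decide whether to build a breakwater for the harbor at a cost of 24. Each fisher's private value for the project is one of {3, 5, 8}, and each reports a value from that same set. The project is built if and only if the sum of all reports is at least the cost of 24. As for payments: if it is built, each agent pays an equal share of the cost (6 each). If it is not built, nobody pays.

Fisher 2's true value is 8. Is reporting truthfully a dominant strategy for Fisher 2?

Check each profile of the others' reports and compare truth against every alternative report.
Others report (3, 5, 8): truth gives 2, best alternative gives 0.
Others report (3, 8, 5): truth gives 2, best alternative gives 0.
Others report (5, 3, 8): truth gives 2, best alternative gives 0.
Others report (5, 5, 8): truth gives 2, best alternative gives 0.
Others report (5, 8, 3): truth gives 2, best alternative gives 0.
Others report (5, 8, 5): truth gives 2, best alternative gives 0.
(Remaining 21 profiles checked similarly; truth is weakly best in each.)
In every case the truthful report is at least as good as any alternative, so it is a dominant strategy.

Yes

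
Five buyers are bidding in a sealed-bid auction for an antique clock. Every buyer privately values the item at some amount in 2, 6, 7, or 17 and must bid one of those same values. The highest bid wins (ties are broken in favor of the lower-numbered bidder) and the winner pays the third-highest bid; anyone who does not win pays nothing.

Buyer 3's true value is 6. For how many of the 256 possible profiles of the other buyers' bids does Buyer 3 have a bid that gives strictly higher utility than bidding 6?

Others bid (2, 2, 2, 7): truth gives 0; bid 7 gives 4 > 0. Violating.
Others bid (2, 2, 2, 17): truth gives 0; bid 17 gives 4 > 0. Violating.
Others bid (2, 2, 7, 2): truth gives 0; bid 7 gives 4 > 0. Violating.
Others bid (2, 2, 17, 2): truth gives 0; bid 17 gives 4 > 0. Violating.
Others bid (2, 2, 2, 2): truth gives 4; no alternative beats it.
Others bid (2, 2, 2, 6): truth gives 4; no alternative beats it.
(Checking all 256 profiles: 8 have a profitable deviation, 248 do not.)

8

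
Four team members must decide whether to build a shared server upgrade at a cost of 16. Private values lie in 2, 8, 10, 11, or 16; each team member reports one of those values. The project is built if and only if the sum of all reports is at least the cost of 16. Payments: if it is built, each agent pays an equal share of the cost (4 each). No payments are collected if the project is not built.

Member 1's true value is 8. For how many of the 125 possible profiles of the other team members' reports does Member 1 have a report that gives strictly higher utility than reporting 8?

Others report (2, 2, 2): truth gives 0; report 10 gives 4 > 0. Violating.
Others report (2, 2, 8): truth gives 4; no alternative beats it.
Others report (2, 2, 10): truth gives 4; no alternative beats it.
(Checking all 125 profiles: 1 has a profitable deviation, 124 do not.)

1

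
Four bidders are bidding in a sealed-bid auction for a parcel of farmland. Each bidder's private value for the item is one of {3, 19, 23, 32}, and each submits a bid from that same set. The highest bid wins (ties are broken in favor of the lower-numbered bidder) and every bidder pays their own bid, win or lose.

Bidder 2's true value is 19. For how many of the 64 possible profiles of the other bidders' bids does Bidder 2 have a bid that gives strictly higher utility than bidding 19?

60

Others bid (3, 3, 23): truth gives -19; bid 3 gives -3 > -19. Violating.
Others bid (3, 3, 32): truth gives -19; bid 3 gives -3 > -19. Violating.
Others bid (3, 19, 23): truth gives -19; bid 3 gives -3 > -19. Violating.
Others bid (3, 19, 32): truth gives -19; bid 3 gives -3 > -19. Violating.
Others bid (3, 3, 3): truth gives 0; no alternative beats it.
Others bid (3, 3, 19): truth gives 0; no alternative beats it.
(Checking all 64 profiles: 60 have a profitable deviation, 4 do not.)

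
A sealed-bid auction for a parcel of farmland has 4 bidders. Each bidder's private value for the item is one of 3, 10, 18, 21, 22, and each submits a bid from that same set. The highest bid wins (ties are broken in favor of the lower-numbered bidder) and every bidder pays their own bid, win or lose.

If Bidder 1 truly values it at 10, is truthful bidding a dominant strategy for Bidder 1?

Consider the case where Bidder 2 bids 3, Bidder 3 bids 3 and Bidder 4 bids 3.
Truthful bid 10: wins, pays 10, utility 10 - 10 = 0.
Bid 3 instead: wins, pays 3, utility 10 - 3 = 7.
Since 7 > 0, bidding 3 is strictly better here, so truthful bidding is not dominant.

No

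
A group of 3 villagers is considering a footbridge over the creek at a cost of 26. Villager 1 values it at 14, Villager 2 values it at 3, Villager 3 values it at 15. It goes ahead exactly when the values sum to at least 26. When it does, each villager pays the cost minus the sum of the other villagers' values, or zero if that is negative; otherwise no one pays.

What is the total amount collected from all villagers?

Total value 32 ≥ cost 26, so it is built.
Villager 1: others sum to 18; max(0, 26 - 18) = 8.
Villager 2: others sum to 29; max(0, 26 - 29) = 0.
Villager 3: others sum to 17; max(0, 26 - 17) = 9.
Total collected = 8 + 0 + 9 = 17.

17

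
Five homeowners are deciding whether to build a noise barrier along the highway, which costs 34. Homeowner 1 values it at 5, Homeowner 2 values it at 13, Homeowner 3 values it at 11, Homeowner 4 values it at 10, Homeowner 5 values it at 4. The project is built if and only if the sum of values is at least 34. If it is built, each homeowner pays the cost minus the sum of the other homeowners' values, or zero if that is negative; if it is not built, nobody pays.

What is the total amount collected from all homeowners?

Total value 43 ≥ cost 34, so it is built.
Homeowner 1: others sum to 38; max(0, 34 - 38) = 0.
Homeowner 2: others sum to 30; max(0, 34 - 30) = 4.
Homeowner 3: others sum to 32; max(0, 34 - 32) = 2.
Homeowner 4: others sum to 33; max(0, 34 - 33) = 1.
Homeowner 5: others sum to 39; max(0, 34 - 39) = 0.
Total collected = 0 + 4 + 2 + 1 + 0 = 7.

7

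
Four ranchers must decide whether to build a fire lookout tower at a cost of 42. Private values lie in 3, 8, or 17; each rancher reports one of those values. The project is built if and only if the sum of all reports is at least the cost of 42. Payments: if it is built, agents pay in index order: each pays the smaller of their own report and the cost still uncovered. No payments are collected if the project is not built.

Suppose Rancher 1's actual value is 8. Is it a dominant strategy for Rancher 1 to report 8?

Consider the case where Rancher 2 reports 8, Rancher 3 reports 17 and Rancher 4 reports 17.
Truthful report 8: project built, pays 8, utility 8 - 8 = 0.
Report 3 instead: project built, pays 3, utility 8 - 3 = 5.
Since 5 > 0, reporting 3 is strictly better here, so truthful reporting is not dominant.

No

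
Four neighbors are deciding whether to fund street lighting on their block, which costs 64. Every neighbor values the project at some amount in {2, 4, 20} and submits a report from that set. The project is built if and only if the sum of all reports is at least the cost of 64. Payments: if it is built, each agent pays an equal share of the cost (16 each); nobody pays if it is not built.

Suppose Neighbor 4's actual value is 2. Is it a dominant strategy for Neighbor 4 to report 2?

Check each profile of the others' reports and compare truth against every alternative report.
Others report (20, 20, 20): truth gives 0, best alternative gives -14.
Others report (2, 2, 2): truth gives 0, best alternative gives 0.
Others report (2, 2, 4): truth gives 0, best alternative gives 0.
Others report (2, 2, 20): truth gives 0, best alternative gives 0.
Others report (2, 4, 2): truth gives 0, best alternative gives 0.
Others report (2, 4, 4): truth gives 0, best alternative gives 0.
(Remaining 21 profiles checked similarly; truth is weakly best in each.)
In every case the truthful report is at least as good as any alternative, so it is a dominant strategy.

Yes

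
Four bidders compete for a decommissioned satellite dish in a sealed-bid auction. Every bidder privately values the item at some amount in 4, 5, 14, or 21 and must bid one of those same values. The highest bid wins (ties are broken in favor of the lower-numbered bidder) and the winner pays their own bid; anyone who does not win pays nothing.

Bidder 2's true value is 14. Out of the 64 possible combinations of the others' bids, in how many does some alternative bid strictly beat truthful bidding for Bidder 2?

4

Others bid (4, 4, 4): truth gives 0; bid 5 gives 9 > 0. Violating.
Others bid (4, 4, 5): truth gives 0; bid 5 gives 9 > 0. Violating.
Others bid (4, 5, 4): truth gives 0; bid 5 gives 9 > 0. Violating.
Others bid (4, 5, 5): truth gives 0; bid 5 gives 9 > 0. Violating.
Others bid (4, 4, 14): truth gives 0; no alternative beats it.
Others bid (4, 4, 21): truth gives 0; no alternative beats it.
(Checking all 64 profiles: 4 have a profitable deviation, 60 do not.)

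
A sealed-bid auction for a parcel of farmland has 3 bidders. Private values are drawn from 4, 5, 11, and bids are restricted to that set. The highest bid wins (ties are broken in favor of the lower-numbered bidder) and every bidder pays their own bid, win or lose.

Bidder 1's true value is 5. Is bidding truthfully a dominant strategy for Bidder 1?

Consider the case where Bidder 2 bids 4 and Bidder 3 bids 4.
Truthful bid 5: wins, pays 5, utility 5 - 5 = 0.
Bid 4 instead: wins, pays 4, utility 5 - 4 = 1.
Since 1 > 0, bidding 4 is strictly better here, so truthful bidding is not dominant.

No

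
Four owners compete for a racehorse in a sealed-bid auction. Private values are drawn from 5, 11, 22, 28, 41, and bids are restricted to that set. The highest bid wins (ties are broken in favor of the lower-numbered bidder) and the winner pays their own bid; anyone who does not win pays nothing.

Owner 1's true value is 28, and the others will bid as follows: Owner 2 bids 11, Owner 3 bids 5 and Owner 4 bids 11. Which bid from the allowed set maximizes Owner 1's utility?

11

Bid 5: loses, pays 0, utility 0.
Bid 11: wins, pays 11, utility 28 - 11 = 17.
Bid 22: wins, pays 22, utility 28 - 22 = 6.
Bid 28: wins, pays 28, utility 28 - 28 = 0.
Bid 41: wins, pays 41, utility 28 - 41 = -13.
The best choice is 11 with utility 17.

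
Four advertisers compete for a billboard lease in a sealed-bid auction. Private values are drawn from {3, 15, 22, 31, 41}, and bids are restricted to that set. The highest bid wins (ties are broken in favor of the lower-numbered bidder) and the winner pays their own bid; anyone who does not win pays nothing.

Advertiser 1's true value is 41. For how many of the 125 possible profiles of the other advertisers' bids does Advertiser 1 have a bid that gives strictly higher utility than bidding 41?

Others bid (3, 3, 3): truth gives 0; bid 3 gives 38 > 0. Violating.
Others bid (3, 3, 15): truth gives 0; bid 15 gives 26 > 0. Violating.
Others bid (3, 3, 22): truth gives 0; bid 22 gives 19 > 0. Violating.
Others bid (3, 3, 31): truth gives 0; bid 31 gives 10 > 0. Violating.
Others bid (3, 3, 41): truth gives 0; no alternative beats it.
Others bid (3, 15, 41): truth gives 0; no alternative beats it.
(Checking all 125 profiles: 64 have a profitable deviation, 61 do not.)

64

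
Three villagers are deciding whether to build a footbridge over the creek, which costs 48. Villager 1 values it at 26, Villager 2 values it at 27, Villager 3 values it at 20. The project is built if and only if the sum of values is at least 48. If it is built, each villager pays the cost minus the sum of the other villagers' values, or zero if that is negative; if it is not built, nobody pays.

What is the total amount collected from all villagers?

3

Total value 73 ≥ cost 48, so it is built.
Villager 1: others sum to 47; max(0, 48 - 47) = 1.
Villager 2: others sum to 46; max(0, 48 - 46) = 2.
Villager 3: others sum to 53; max(0, 48 - 53) = 0.
Total collected = 1 + 2 + 0 = 3.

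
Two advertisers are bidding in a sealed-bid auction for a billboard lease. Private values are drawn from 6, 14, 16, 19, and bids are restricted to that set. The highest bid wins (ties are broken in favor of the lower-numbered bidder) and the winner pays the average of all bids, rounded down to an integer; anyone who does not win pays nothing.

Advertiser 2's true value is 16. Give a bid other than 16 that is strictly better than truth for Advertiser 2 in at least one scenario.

14

Suppose Advertiser 1 bids 6.
Bid 16: wins, pays 11, utility 16 - 11 = 5.
Bid 14: wins, pays 10, utility 16 - 10 = 6.
So bidding 14 beats truth here (6 > 5).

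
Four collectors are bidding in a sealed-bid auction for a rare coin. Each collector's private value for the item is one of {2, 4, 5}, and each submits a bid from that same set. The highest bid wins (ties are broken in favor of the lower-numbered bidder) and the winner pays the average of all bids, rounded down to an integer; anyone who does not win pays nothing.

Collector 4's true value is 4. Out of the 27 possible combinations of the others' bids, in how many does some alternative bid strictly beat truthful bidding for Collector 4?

6

Others bid (2, 2, 4): truth gives 0; bid 5 gives 1 > 0. Violating.
Others bid (2, 4, 2): truth gives 0; bid 5 gives 1 > 0. Violating.
Others bid (2, 4, 4): truth gives 0; bid 5 gives 1 > 0. Violating.
Others bid (4, 2, 2): truth gives 0; bid 5 gives 1 > 0. Violating.
Others bid (2, 2, 2): truth gives 2; no alternative beats it.
Others bid (2, 2, 5): truth gives 0; no alternative beats it.
(Checking all 27 profiles: 6 have a profitable deviation, 21 do not.)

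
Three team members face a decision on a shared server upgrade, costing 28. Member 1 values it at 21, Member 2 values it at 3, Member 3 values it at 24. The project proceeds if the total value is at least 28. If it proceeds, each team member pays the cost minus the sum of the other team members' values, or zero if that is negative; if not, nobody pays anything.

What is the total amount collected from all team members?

5

Total value 48 ≥ cost 28, so it is built.
Member 1: others sum to 27; max(0, 28 - 27) = 1.
Member 2: others sum to 45; max(0, 28 - 45) = 0.
Member 3: others sum to 24; max(0, 28 - 24) = 4.
Total collected = 1 + 0 + 4 = 5.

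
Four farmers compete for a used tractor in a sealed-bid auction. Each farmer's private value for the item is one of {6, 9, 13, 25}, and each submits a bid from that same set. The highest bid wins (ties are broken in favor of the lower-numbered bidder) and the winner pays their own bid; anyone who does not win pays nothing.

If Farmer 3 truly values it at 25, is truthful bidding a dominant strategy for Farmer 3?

No

Consider the case where Farmer 1 bids 6, Farmer 2 bids 6 and Farmer 4 bids 6.
Truthful bid 25: wins, pays 25, utility 25 - 25 = 0.
Bid 9 instead: wins, pays 9, utility 25 - 9 = 16.
Since 16 > 0, bidding 9 is strictly better here, so truthful bidding is not dominant.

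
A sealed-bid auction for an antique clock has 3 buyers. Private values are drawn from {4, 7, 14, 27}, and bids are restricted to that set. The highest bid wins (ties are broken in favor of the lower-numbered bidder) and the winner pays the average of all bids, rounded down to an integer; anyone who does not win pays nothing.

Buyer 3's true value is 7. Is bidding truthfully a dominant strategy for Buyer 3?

Yes

Check each profile of the others' bids and compare truth against every alternative bid.
Others bid (4, 4): truth gives 2, best alternative gives 0.
Others bid (4, 7): truth gives 0, best alternative gives 0.
Others bid (4, 14): truth gives 0, best alternative gives 0.
Others bid (4, 27): truth gives 0, best alternative gives 0.
Others bid (7, 4): truth gives 0, best alternative gives 0.
Others bid (7, 7): truth gives 0, best alternative gives 0.
(Remaining 10 profiles checked similarly; truth is weakly best in each.)
In every case the truthful bid is at least as good as any alternative, so it is a dominant strategy.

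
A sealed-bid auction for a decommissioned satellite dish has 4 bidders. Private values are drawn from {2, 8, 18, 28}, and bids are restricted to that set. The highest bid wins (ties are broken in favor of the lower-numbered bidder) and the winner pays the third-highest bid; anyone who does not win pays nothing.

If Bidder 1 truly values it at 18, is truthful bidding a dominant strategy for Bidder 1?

No

Consider the case where Bidder 2 bids 2, Bidder 3 bids 2 and Bidder 4 bids 28.
Truthful bid 18: loses, pays 0, utility 0.
Bid 28 instead: wins, pays 2, utility 18 - 2 = 16.
Since 16 > 0, bidding 28 is strictly better here, so truthful bidding is not dominant.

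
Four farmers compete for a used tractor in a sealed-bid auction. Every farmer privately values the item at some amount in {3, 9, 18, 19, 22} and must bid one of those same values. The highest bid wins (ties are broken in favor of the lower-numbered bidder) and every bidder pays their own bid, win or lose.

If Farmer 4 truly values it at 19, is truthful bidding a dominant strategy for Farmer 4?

No

Consider the case where Farmer 1 bids 3, Farmer 2 bids 3 and Farmer 3 bids 3.
Truthful bid 19: wins, pays 19, utility 19 - 19 = 0.
Bid 9 instead: wins, pays 9, utility 19 - 9 = 10.
Since 10 > 0, bidding 9 is strictly better here, so truthful bidding is not dominant.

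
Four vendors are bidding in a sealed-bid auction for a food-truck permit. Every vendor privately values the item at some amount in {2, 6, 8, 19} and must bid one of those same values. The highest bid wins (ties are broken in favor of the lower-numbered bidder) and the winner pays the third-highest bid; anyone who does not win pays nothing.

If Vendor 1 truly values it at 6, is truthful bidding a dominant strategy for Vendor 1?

No

Consider the case where Vendor 2 bids 2, Vendor 3 bids 2 and Vendor 4 bids 8.
Truthful bid 6: loses, pays 0, utility 0.
Bid 8 instead: wins, pays 2, utility 6 - 2 = 4.
Since 4 > 0, bidding 8 is strictly better here, so truthful bidding is not dominant.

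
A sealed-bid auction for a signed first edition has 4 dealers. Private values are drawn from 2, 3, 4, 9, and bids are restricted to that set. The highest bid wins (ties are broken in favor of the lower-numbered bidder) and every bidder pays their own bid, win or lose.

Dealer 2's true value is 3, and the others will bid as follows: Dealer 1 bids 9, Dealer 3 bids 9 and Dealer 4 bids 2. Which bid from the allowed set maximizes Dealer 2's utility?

Bid 2: loses but pays 2, utility -2.
Bid 3: loses but pays 3, utility -3.
Bid 4: loses but pays 4, utility -4.
Bid 9: loses but pays 9, utility -9.
The best choice is 2 with utility -2.

2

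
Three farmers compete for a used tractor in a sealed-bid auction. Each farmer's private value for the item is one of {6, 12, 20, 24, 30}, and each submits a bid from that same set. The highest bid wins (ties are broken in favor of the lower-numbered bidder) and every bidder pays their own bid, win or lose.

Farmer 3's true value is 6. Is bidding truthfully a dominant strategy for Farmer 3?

Check each profile of the others' bids and compare truth against every alternative bid.
Others bid (6, 12): truth gives -6, best alternative gives -12.
Others bid (6, 20): truth gives -6, best alternative gives -12.
Others bid (6, 24): truth gives -6, best alternative gives -12.
Others bid (6, 30): truth gives -6, best alternative gives -12.
Others bid (12, 6): truth gives -6, best alternative gives -12.
Others bid (12, 12): truth gives -6, best alternative gives -12.
(Remaining 19 profiles checked similarly; truth is weakly best in each.)
In every case the truthful bid is at least as good as any alternative, so it is a dominant strategy.

Yes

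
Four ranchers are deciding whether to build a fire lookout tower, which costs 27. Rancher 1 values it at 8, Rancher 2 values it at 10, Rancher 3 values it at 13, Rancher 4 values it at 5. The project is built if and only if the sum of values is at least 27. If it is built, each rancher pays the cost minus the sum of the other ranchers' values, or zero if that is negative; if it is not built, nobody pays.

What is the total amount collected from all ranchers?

5

Total value 36 ≥ cost 27, so it is built.
Rancher 1: others sum to 28; max(0, 27 - 28) = 0.
Rancher 2: others sum to 26; max(0, 27 - 26) = 1.
Rancher 3: others sum to 23; max(0, 27 - 23) = 4.
Rancher 4: others sum to 31; max(0, 27 - 31) = 0.
Total collected = 0 + 1 + 4 + 0 = 5.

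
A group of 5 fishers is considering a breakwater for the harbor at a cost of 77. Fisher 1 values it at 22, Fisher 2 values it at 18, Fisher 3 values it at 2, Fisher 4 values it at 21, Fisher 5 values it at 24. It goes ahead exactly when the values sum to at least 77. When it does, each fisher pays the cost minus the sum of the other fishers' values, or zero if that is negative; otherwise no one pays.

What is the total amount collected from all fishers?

Total value 87 ≥ cost 77, so it is built.
Fisher 1: others sum to 65; max(0, 77 - 65) = 12.
Fisher 2: others sum to 69; max(0, 77 - 69) = 8.
Fisher 3: others sum to 85; max(0, 77 - 85) = 0.
Fisher 4: others sum to 66; max(0, 77 - 66) = 11.
Fisher 5: others sum to 63; max(0, 77 - 63) = 14.
Total collected = 12 + 8 + 0 + 11 + 14 = 45.

45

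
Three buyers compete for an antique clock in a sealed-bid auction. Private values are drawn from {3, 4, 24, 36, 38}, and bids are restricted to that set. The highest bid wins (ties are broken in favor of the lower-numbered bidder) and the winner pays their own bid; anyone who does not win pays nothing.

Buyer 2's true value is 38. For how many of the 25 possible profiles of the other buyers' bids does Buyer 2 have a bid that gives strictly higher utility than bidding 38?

Others bid (3, 3): truth gives 0; bid 4 gives 34 > 0. Violating.
Others bid (3, 4): truth gives 0; bid 4 gives 34 > 0. Violating.
Others bid (3, 24): truth gives 0; bid 24 gives 14 > 0. Violating.
Others bid (3, 36): truth gives 0; bid 36 gives 2 > 0. Violating.
Others bid (3, 38): truth gives 0; no alternative beats it.
Others bid (4, 38): truth gives 0; no alternative beats it.
(Checking all 25 profiles: 12 have a profitable deviation, 13 do not.)

12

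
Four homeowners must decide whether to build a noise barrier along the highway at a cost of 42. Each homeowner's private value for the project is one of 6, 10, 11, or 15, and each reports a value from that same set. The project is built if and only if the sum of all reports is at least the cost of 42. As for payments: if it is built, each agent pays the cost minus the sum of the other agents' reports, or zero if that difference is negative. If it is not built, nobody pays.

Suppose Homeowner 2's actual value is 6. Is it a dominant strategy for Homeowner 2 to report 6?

Check each profile of the others' reports and compare truth against every alternative report.
Others report (6, 11, 15): truth gives 0, best alternative gives -4.
Others report (6, 15, 11): truth gives 0, best alternative gives -4.
Others report (10, 11, 11): truth gives 0, best alternative gives -4.
Others report (11, 6, 15): truth gives 0, best alternative gives -4.
Others report (11, 10, 11): truth gives 0, best alternative gives -4.
Others report (11, 11, 10): truth gives 0, best alternative gives -4.
(Remaining 58 profiles checked similarly; truth is weakly best in each.)
In every case the truthful report is at least as good as any alternative, so it is a dominant strategy.

Yes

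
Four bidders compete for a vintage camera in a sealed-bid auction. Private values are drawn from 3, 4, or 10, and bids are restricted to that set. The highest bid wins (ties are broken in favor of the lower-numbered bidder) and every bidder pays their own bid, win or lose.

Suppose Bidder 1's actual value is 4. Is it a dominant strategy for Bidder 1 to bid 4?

No

Consider the case where Bidder 2 bids 3, Bidder 3 bids 3 and Bidder 4 bids 3.
Truthful bid 4: wins, pays 4, utility 4 - 4 = 0.
Bid 3 instead: wins, pays 3, utility 4 - 3 = 1.
Since 1 > 0, bidding 3 is strictly better here, so truthful bidding is not dominant.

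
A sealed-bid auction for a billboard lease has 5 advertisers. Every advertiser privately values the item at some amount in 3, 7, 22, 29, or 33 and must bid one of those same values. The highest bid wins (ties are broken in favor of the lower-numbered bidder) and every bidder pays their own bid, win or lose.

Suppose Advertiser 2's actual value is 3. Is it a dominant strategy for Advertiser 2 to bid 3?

Yes

Check each profile of the others' bids and compare truth against every alternative bid.
Others bid (3, 3, 3, 22): truth gives -3, best alternative gives -7.
Others bid (3, 3, 3, 29): truth gives -3, best alternative gives -7.
Others bid (3, 3, 3, 33): truth gives -3, best alternative gives -7.
Others bid (3, 3, 7, 22): truth gives -3, best alternative gives -7.
Others bid (3, 3, 7, 29): truth gives -3, best alternative gives -7.
Others bid (3, 3, 7, 33): truth gives -3, best alternative gives -7.
(Remaining 619 profiles checked similarly; truth is weakly best in each.)
In every case the truthful bid is at least as good as any alternative, so it is a dominant strategy.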